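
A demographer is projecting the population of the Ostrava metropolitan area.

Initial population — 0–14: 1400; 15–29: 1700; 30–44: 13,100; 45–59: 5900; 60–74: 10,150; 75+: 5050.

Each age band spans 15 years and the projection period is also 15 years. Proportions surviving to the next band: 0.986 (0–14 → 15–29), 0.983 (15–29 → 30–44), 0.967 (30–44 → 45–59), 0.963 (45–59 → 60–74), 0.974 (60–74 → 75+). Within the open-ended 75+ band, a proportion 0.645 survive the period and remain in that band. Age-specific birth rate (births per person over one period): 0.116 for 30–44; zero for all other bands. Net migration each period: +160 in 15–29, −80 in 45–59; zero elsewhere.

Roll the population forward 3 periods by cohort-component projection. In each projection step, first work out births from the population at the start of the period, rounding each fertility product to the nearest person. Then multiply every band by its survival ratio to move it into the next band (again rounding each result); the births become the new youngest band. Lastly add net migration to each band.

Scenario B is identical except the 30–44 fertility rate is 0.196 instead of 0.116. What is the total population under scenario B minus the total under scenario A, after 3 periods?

Let band 1 be 0–14 through band 6 = 75+.
Period 1:
Births: 13100 × 0.116 = 1520
Band 2: 1400 × 0.986 = 1380
Band 3: 1700 × 0.983 = 1671
Band 4: 13100 × 0.967 = 12668
Band 5: 5900 × 0.963 = 5682
Band 6: 10150 × 0.974 + 5050 × 0.645 = 9886 + 3257 = 13143
Net migration: Band 2 + 160 → 1540; Band 4 − 80 → 12588
Giving 1520 / 1540 / 1671 / 12588 / 5682 / 13143.
Period 2:
Births: 1671 × 0.116 = 194
Band 2: 1520 × 0.986 = 1499
Band 3: 1540 × 0.983 = 1514
Band 4: 1671 × 0.967 = 1616
Band 5: 12588 × 0.963 = 12122
Band 6: 5682 × 0.974 + 13143 × 0.645 = 5534 + 8477 = 14011
Net migration: Band 2 + 160 → 1659; Band 4 − 80 → 1536
Giving 194 / 1659 / 1514 / 1536 / 12122 / 14011.
Period 3:
Births: 1514 × 0.116 = 176
Band 2: 194 × 0.986 = 191
Band 3: 1659 × 0.983 = 1631
Band 4: 1514 × 0.967 = 1464
Band 5: 1536 × 0.963 = 1479
Band 6: 12122 × 0.974 + 14011 × 0.645 = 11807 + 9037 = 20844
Net migration: Band 2 + 160 → 351; Band 4 − 80 → 1384
Giving 176 / 351 / 1631 / 1384 / 1479 / 20844.
Scenario A total after 3 periods: 25865
Scenario B projection —
Period 1:
Births: 13100 × 0.196 = 2568
Band 2: 1400 × 0.986 = 1380
Band 3: 1700 × 0.983 = 1671
Band 4: 13100 × 0.967 = 12668
Band 5: 5900 × 0.963 = 5682
Band 6: 10150 × 0.974 + 5050 × 0.645 = 9886 + 3257 = 13143
Net migration: Band 2 + 160 → 1540; Band 4 − 80 → 12588
Giving 2568 / 1540 / 1671 / 12588 / 5682 / 13143.
Period 2:
Births: 1671 × 0.196 = 328
Band 2: 2568 × 0.986 = 2532
Band 3: 1540 × 0.983 = 1514
Band 4: 1671 × 0.967 = 1616
Band 5: 12588 × 0.963 = 12122
Band 6: 5682 × 0.974 + 13143 × 0.645 = 5534 + 8477 = 14011
Net migration: Band 2 + 160 → 2692; Band 4 − 80 → 1536
Giving 328 / 2692 / 1514 / 1536 / 12122 / 14011.
Period 3:
Births: 1514 × 0.196 = 297
Band 2: 328 × 0.986 = 323
Band 3: 2692 × 0.983 = 2646
Band 4: 1514 × 0.967 = 1464
Band 5: 1536 × 0.963 = 1479
Band 6: 12122 × 0.974 + 14011 × 0.645 = 11807 + 9037 = 20844
Net migration: Band 2 + 160 → 483; Band 4 − 80 → 1384
Giving 297 / 483 / 2646 / 1384 / 1479 / 20844.
Scenario B total after 3 periods: 27133
Difference B − A = 27133 − 25865 = 1268

1268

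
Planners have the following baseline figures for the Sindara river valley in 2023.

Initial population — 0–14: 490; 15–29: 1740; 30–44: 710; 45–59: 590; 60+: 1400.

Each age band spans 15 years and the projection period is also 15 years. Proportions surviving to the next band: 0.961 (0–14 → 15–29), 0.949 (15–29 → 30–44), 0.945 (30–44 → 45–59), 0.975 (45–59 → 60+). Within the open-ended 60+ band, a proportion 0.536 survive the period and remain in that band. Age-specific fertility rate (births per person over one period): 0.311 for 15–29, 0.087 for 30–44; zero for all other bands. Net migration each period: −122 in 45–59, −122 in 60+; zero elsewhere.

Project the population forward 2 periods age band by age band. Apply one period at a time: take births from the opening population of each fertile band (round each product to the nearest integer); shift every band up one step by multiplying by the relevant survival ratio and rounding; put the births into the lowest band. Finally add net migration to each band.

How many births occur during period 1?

603

Let band 1 be 0–14 through band 5 = 60+.
— Period 1 —
Births: 1740 × 0.311 = 541 ; 710 × 0.087 = 62 → 603
Band 2: 490 × 0.961 = 471
Band 3: 1740 × 0.949 = 1651
Band 4: 710 × 0.945 = 671
Band 5: 590 × 0.975 + 1400 × 0.536 = 575 + 750 = 1325
Net migration: Band 4 − 122 → 549; Band 5 − 122 → 1203
Giving 603 / 471 / 1651 / 549 / 1203.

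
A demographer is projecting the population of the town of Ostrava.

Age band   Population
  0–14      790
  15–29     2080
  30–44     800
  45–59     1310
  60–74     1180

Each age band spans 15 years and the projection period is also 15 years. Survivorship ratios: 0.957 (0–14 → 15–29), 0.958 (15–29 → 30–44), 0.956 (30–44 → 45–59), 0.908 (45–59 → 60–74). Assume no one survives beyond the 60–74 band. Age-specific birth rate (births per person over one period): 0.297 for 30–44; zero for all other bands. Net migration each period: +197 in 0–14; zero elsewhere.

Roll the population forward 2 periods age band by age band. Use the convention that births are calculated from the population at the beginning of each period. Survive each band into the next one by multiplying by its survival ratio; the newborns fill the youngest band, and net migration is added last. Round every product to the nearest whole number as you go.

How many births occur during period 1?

238

Numbering the groups 1..5 from youngest to oldest:
After projecting period 1:
Births: 800 × 0.297 = 238
Group 2: 790 × 0.957 = 756
Group 3: 2080 × 0.958 = 1993
Group 4: 800 × 0.956 = 765
Group 5: 1310 × 0.908 = 1189
Net migration: Group 1 + 197 → 435
End of period: [435, 756, 1993, 765, 1189]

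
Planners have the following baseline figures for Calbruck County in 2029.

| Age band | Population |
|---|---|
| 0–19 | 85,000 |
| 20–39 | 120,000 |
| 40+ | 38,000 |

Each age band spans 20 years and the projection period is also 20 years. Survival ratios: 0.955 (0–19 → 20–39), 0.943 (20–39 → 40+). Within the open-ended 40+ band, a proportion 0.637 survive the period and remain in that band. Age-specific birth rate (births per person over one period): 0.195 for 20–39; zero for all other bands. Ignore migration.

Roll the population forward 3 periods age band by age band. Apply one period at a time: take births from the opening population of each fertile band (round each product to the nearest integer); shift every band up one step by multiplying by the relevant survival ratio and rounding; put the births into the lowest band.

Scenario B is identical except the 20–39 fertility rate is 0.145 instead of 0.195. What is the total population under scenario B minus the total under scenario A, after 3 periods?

-11229

— Period 1 —
Births: 120000 × 0.195 = 23400
20–39: 85000 × 0.955 = 81175
40+: 120000 × 0.943 + 38000 × 0.637 = 113160 + 24206 = 137366
End of period: [23400, 81175, 137366]
— Period 2 —
Births: 81175 × 0.195 = 15829
20–39: 23400 × 0.955 = 22347
40+: 81175 × 0.943 + 137366 × 0.637 = 76548 + 87502 = 164050
End of period: [15829, 22347, 164050]
— Period 3 —
Births: 22347 × 0.195 = 4358
20–39: 15829 × 0.955 = 15117
40+: 22347 × 0.943 + 164050 × 0.637 = 21073 + 104500 = 125573
End of period: [4358, 15117, 125573]
Scenario A total after 3 periods: 145048
Scenario B projection —
— Period 1 —
Births: 120000 × 0.145 = 17400
20–39: 85000 × 0.955 = 81175
40+: 120000 × 0.943 + 38000 × 0.637 = 113160 + 24206 = 137366
End of period: [17400, 81175, 137366]
— Period 2 —
Births: 81175 × 0.145 = 11770
20–39: 17400 × 0.955 = 16617
40+: 81175 × 0.943 + 137366 × 0.637 = 76548 + 87502 = 164050
End of period: [11770, 16617, 164050]
— Period 3 —
Births: 16617 × 0.145 = 2409
20–39: 11770 × 0.955 = 11240
40+: 16617 × 0.943 + 164050 × 0.637 = 15670 + 104500 = 120170
End of period: [2409, 11240, 120170]
Scenario B total after 3 periods: 133819
Difference B − A = 133819 − 145048 = -11229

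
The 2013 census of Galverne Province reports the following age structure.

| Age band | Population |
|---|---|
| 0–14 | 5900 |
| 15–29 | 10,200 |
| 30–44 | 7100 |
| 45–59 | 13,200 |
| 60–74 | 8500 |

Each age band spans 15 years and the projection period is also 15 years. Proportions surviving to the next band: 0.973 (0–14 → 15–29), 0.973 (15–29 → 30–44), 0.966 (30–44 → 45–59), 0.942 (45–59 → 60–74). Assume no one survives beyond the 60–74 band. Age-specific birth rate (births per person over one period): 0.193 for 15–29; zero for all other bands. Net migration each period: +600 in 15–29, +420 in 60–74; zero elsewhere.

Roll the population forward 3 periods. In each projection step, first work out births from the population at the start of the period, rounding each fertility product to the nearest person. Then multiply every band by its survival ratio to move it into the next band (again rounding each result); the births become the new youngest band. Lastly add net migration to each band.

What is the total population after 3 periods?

20137

Let group 1 be 0–14 through group 5 = 60–74.
After projecting period 1:
Births: 10200 * 0.193 = 1969
Group 2: 5900 * 0.973 = 5741
Group 3: 10200 * 0.973 = 9925
Group 4: 7100 * 0.966 = 6859
Group 5: 13200 * 0.942 = 12434
Net migration: Group 2 + 600 → 6341; Group 5 + 420 → 12854
→ [1969, 6341, 9925, 6859, 12854]
After projecting period 2:
Births: 6341 * 0.193 = 1224
Group 2: 1969 * 0.973 = 1916
Group 3: 6341 * 0.973 = 6170
Group 4: 9925 * 0.966 = 9588
Group 5: 6859 * 0.942 = 6461
Net migration: Group 2 + 600 → 2516; Group 5 + 420 → 6881
→ [1224, 2516, 6170, 9588, 6881]
After projecting period 3:
Births: 2516 * 0.193 = 486
Group 2: 1224 * 0.973 = 1191
Group 3: 2516 * 0.973 = 2448
Group 4: 6170 * 0.966 = 5960
Group 5: 9588 * 0.942 = 9032
Net migration: Group 2 + 600 → 1791; Group 5 + 420 → 9452
→ [486, 1791, 2448, 5960, 9452]
Total after period 3: 486 + 1791 + 2448 + 5960 + 9452 = 20137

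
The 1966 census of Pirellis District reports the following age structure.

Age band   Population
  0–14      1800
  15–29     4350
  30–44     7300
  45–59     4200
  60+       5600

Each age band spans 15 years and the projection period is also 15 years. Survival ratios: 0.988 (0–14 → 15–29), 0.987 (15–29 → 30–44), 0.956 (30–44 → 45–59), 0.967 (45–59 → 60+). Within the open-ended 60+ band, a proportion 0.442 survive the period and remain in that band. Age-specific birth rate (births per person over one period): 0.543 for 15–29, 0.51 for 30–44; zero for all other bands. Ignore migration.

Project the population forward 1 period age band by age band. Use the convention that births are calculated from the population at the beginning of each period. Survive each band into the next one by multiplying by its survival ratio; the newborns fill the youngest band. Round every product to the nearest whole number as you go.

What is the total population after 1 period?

25671

(Bands numbered youngest = 1 to oldest = 5.)
[period 1]
Births: 4350 × 0.543 = 2362  |  7300 × 0.51 = 3723 ⇒ total 6085
Band 2: 1800 × 0.988 = 1778
Band 3: 4350 × 0.987 = 4293
Band 4: 7300 × 0.956 = 6979
Band 5: 4200 × 0.967 + 5600 × 0.442 = 4061 + 2475 = 6536
Giving 6085 / 1778 / 4293 / 6979 / 6536.
Total after period 1: 6085 + 1778 + 4293 + 6979 + 6536 = 25671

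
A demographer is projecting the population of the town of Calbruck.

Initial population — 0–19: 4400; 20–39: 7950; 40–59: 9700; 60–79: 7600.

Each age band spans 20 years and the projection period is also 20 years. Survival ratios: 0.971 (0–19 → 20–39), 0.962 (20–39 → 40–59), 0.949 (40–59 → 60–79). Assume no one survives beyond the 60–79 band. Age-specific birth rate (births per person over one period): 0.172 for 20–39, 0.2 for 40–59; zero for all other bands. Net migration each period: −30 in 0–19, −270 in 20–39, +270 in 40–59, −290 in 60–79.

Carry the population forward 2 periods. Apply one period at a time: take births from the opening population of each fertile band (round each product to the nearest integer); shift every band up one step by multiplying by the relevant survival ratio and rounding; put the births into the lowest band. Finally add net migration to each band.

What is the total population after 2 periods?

16498

Period 1:
Births: 7950 × 0.172 = 1367  |  9700 × 0.2 = 1940 ⇒ total 3307
20–39: 4400 × 0.971 = 4272
40–59: 7950 × 0.962 = 7648
60–79: 9700 × 0.949 = 9205
Net migration: 0–19 − 30 → 3277; 20–39 − 270 → 4002; 40–59 + 270 → 7918; 60–79 − 290 → 8915
End of period: [3277, 4002, 7918, 8915]
Period 2:
Births: 4002 × 0.172 = 688  |  7918 × 0.2 = 1584 ⇒ total 2272
20–39: 3277 × 0.971 = 3182
40–59: 4002 × 0.962 = 3850
60–79: 7918 × 0.949 = 7514
Net migration: 0–19 − 30 → 2242; 20–39 − 270 → 2912; 40–59 + 270 → 4120; 60–79 − 290 → 7224
End of period: [2242, 2912, 4120, 7224]
Total after period 2: 2242 + 2912 + 4120 + 7224 = 16498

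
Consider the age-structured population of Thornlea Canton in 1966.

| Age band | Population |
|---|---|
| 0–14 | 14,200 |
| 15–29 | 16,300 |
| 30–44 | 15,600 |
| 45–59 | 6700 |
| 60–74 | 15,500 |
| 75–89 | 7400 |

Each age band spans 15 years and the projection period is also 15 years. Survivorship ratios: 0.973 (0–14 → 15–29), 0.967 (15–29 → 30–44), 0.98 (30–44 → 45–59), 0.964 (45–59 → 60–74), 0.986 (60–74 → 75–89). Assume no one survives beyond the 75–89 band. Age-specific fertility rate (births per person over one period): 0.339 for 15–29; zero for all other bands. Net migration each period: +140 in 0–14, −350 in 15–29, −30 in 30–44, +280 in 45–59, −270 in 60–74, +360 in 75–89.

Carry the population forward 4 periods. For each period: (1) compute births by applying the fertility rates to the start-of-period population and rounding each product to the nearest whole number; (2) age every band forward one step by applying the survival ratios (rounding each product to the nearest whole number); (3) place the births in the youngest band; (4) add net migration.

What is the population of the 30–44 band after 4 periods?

4058

[period 1]
Births: 16300 * 0.339 = 5526
15–29: 14200 * 0.973 = 13817
30–44: 16300 * 0.967 = 15762
45–59: 15600 * 0.98 = 15288
60–74: 6700 * 0.964 = 6459
75–89: 15500 * 0.986 = 15283
Net migration: 0–14 + 140 → 5666; 15–29 − 350 → 13467; 30–44 − 30 → 15732; 45–59 + 280 → 15568; 60–74 − 270 → 6189; 75–89 + 360 → 15643
End of period: [5666, 13467, 15732, 15568, 6189, 15643]
[period 2]
Births: 13467 * 0.339 = 4565
15–29: 5666 * 0.973 = 5513
30–44: 13467 * 0.967 = 13023
45–59: 15732 * 0.98 = 15417
60–74: 15568 * 0.964 = 15008
75–89: 6189 * 0.986 = 6102
Net migration: 0–14 + 140 → 4705; 15–29 − 350 → 5163; 30–44 − 30 → 12993; 45–59 + 280 → 15697; 60–74 − 270 → 14738; 75–89 + 360 → 6462
End of period: [4705, 5163, 12993, 15697, 14738, 6462]
[period 3]
Births: 5163 * 0.339 = 1750
15–29: 4705 * 0.973 = 4578
30–44: 5163 * 0.967 = 4993
45–59: 12993 * 0.98 = 12733
60–74: 15697 * 0.964 = 15132
75–89: 14738 * 0.986 = 14532
Net migration: 0–14 + 140 → 1890; 15–29 − 350 → 4228; 30–44 − 30 → 4963; 45–59 + 280 → 13013; 60–74 − 270 → 14862; 75–89 + 360 → 14892
End of period: [1890, 4228, 4963, 13013, 14862, 14892]
[period 4]
Births: 4228 * 0.339 = 1433
15–29: 1890 * 0.973 = 1839
30–44: 4228 * 0.967 = 4088
45–59: 4963 * 0.98 = 4864
60–74: 13013 * 0.964 = 12545
75–89: 14862 * 0.986 = 14654
Net migration: 0–14 + 140 → 1573; 15–29 − 350 → 1489; 30–44 − 30 → 4058; 45–59 + 280 → 5144; 60–74 − 270 → 12275; 75–89 + 360 → 15014
End of period: [1573, 1489, 4058, 5144, 12275, 15014]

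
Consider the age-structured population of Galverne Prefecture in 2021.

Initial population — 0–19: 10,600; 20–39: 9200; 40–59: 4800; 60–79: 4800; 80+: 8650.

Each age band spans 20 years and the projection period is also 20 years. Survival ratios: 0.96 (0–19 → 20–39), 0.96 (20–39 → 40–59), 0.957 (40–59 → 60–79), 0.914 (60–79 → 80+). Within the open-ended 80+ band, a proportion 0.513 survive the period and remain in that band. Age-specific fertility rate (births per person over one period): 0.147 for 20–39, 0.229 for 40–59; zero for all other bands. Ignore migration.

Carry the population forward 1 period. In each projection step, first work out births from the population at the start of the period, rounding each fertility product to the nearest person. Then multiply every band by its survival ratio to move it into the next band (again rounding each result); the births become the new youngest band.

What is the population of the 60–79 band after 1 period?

4594

— Period 1 —
Births: 9200 × 0.147 = 1352, 4800 × 0.229 = 1099 → 2451
20–39: 10600 × 0.96 = 10176
40–59: 9200 × 0.96 = 8832
60–79: 4800 × 0.957 = 4594
80+: 4800 × 0.914 + 8650 × 0.513 = 4387 + 4437 = 8824
End of period: [2451, 10176, 8832, 4594, 8824]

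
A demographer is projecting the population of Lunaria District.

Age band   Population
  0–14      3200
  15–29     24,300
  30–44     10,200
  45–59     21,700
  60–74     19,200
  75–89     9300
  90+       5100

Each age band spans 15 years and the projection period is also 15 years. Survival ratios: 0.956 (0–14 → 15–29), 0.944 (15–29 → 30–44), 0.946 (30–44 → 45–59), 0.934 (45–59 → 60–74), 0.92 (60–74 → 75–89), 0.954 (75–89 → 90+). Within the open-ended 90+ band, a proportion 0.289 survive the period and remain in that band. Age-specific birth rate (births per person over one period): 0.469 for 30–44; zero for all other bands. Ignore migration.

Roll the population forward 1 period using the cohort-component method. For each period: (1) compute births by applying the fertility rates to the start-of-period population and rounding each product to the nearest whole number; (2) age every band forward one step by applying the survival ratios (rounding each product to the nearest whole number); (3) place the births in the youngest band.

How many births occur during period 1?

4784

Period 1.
Births: 10200 × 0.469 = 4784
15–29: 3200 × 0.956 = 3059
30–44: 24300 × 0.944 = 22939
45–59: 10200 × 0.946 = 9649
60–74: 21700 × 0.934 = 20268
75–89: 19200 × 0.92 = 17664
90+: 9300 × 0.954 + 5100 × 0.289 = 8872 + 1474 = 10346
Giving 4784 / 3059 / 22939 / 9649 / 20268 / 17664 / 10346.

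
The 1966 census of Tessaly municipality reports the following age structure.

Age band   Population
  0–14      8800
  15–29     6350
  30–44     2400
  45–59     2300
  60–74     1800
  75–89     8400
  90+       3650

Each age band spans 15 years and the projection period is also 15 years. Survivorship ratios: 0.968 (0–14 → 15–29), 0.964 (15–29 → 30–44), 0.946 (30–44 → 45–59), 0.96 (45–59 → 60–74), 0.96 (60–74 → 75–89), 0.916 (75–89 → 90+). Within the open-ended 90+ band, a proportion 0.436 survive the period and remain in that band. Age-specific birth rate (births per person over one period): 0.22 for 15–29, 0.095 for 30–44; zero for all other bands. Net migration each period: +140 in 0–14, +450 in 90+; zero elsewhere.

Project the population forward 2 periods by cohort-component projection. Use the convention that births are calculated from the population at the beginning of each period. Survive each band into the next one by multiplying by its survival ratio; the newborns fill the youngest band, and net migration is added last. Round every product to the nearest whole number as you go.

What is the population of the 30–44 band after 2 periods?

8211

Call the groups 1 to 7, youngest first.
After projecting period 1:
Births: 6350 × 0.22 = 1397  |  2400 × 0.095 = 228 → total 1625
Group 2: 8800 × 0.968 = 8518
Group 3: 6350 × 0.964 = 6121
Group 4: 2400 × 0.946 = 2270
Group 5: 2300 × 0.96 = 2208
Group 6: 1800 × 0.96 = 1728
Group 7: 8400 × 0.916 + 3650 × 0.436 = 7694 + 1591 = 9285
Net migration: Group 1 + 140 → 1765; Group 7 + 450 → 9735
→ [1765, 8518, 6121, 2270, 2208, 1728, 9735]
After projecting period 2:
Births: 8518 × 0.22 = 1874  |  6121 × 0.095 = 581 → total 2455
Group 2: 1765 × 0.968 = 1709
Group 3: 8518 × 0.964 = 8211
Group 4: 6121 × 0.946 = 5790
Group 5: 2270 × 0.96 = 2179
Group 6: 2208 × 0.96 = 2120
Group 7: 1728 × 0.916 + 9735 × 0.436 = 1583 + 4244 = 5827
Net migration: Group 1 + 140 → 2595; Group 7 + 450 → 6277
→ [2595, 1709, 8211, 5790, 2179, 2120, 6277]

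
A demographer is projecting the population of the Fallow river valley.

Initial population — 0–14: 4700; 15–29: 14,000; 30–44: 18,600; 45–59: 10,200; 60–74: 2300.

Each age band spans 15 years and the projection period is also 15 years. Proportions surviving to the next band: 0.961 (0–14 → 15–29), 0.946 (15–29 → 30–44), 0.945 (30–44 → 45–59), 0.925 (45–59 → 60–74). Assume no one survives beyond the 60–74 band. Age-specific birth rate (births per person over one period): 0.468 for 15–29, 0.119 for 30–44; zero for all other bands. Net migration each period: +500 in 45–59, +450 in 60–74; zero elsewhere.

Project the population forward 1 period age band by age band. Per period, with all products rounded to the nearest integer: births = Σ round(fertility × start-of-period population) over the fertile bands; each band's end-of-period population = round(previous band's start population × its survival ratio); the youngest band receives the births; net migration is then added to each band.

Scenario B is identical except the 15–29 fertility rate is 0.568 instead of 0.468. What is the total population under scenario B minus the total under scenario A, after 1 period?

[period 1]
Births: 14000 * 0.468 = 6552  |  18600 * 0.119 = 2213 → 8765
15–29: 4700 * 0.961 = 4517
30–44: 14000 * 0.946 = 13244
45–59: 18600 * 0.945 = 17577
60–74: 10200 * 0.925 = 9435
Net migration: 45–59 + 500 → 18077; 60–74 + 450 → 9885
Giving 8765 / 4517 / 13244 / 18077 / 9885.
Scenario A total after 1 period: 54488
Scenario B projection —
[period 1]
Births: 14000 * 0.568 = 7952  |  18600 * 0.119 = 2213 → 10165
15–29: 4700 * 0.961 = 4517
30–44: 14000 * 0.946 = 13244
45–59: 18600 * 0.945 = 17577
60–74: 10200 * 0.925 = 9435
Net migration: 45–59 + 500 → 18077; 60–74 + 450 → 9885
Giving 10165 / 4517 / 13244 / 18077 / 9885.
Scenario B total after 1 period: 55888
Difference B − A = 55888 − 54488 = 1400

1400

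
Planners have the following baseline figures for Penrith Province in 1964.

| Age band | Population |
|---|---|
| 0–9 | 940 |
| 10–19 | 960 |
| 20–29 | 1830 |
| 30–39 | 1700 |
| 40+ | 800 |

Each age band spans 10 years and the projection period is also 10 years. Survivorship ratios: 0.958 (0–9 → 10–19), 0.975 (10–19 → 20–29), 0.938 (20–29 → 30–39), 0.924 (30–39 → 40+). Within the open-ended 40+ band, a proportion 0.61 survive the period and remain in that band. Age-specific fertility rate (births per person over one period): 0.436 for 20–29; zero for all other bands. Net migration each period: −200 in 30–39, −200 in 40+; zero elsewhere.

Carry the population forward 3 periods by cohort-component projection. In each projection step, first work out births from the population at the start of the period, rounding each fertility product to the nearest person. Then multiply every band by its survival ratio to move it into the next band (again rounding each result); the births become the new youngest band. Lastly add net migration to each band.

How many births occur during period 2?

408

Call the groups 1 to 5, youngest first.
— Period 1 —
Births: 1830 * 0.436 = 798
Group 2: 940 * 0.958 = 901
Group 3: 960 * 0.975 = 936
Group 4: 1830 * 0.938 = 1717
Group 5: 1700 * 0.924 + 800 * 0.61 = 1571 + 488 = 2059
Net migration: Group 4 − 200 → 1517; Group 5 − 200 → 1859
Population now: 0–9=798, 10–19=901, 20–29=936, 30–39=1517, 40+=1859
— Period 2 —
Births: 936 * 0.436 = 408
Group 2: 798 * 0.958 = 764
Group 3: 901 * 0.975 = 878
Group 4: 936 * 0.938 = 878
Group 5: 1517 * 0.924 + 1859 * 0.61 = 1402 + 1134 = 2536
Net migration: Group 4 − 200 → 678; Group 5 − 200 → 2336
Population now: 0–9=408, 10–19=764, 20–29=878, 30–39=678, 40+=2336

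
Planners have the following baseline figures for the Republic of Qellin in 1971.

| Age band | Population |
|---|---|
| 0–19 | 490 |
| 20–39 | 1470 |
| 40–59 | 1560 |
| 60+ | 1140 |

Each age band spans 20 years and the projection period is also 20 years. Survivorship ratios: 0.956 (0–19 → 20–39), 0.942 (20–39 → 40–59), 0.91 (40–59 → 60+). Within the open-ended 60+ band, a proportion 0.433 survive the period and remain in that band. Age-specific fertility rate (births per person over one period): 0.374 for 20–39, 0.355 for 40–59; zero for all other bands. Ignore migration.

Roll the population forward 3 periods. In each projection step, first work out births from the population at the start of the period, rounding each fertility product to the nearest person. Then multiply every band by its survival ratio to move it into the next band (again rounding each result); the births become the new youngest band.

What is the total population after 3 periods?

3490

Period 1.
Births: 1470 × 0.374 = 550 ; 1560 × 0.355 = 554 — total 1104
20–39: 490 × 0.956 = 468
40–59: 1470 × 0.942 = 1385
60+: 1560 × 0.91 + 1140 × 0.433 = 1420 + 494 = 1914
→ [1104, 468, 1385, 1914]
Period 2.
Births: 468 × 0.374 = 175 ; 1385 × 0.355 = 492 — total 667
20–39: 1104 × 0.956 = 1055
40–59: 468 × 0.942 = 441
60+: 1385 × 0.91 + 1914 × 0.433 = 1260 + 829 = 2089
→ [667, 1055, 441, 2089]
Period 3.
Births: 1055 × 0.374 = 395 ; 441 × 0.355 = 157 — total 552
20–39: 667 × 0.956 = 638
40–59: 1055 × 0.942 = 994
60+: 441 × 0.91 + 2089 × 0.433 = 401 + 905 = 1306
→ [552, 638, 994, 1306]
Total after period 3: 552 + 638 + 994 + 1306 = 3490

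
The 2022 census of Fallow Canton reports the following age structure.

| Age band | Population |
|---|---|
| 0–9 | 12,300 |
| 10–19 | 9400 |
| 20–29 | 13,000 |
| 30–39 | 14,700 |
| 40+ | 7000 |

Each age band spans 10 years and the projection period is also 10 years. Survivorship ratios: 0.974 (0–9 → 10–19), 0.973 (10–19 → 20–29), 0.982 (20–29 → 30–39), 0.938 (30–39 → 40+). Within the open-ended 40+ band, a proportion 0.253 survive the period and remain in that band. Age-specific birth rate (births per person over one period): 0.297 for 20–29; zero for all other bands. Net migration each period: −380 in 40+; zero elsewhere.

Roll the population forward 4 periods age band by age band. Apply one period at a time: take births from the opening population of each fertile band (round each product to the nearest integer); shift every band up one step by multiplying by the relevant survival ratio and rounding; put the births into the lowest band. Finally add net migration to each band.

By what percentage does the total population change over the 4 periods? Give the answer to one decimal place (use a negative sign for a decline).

-57.4

Call the groups 1 to 5, youngest first.
[period 1]
Births: 13000 × 0.297 = 3861
Group 2: 12300 × 0.974 = 11980
Group 3: 9400 × 0.973 = 9146
Group 4: 13000 × 0.982 = 12766
Group 5: 14700 × 0.938 + 7000 × 0.253 = 13789 + 1771 = 15560
Net migration: Group 5 − 380 → 15180
Giving 3861 / 11980 / 9146 / 12766 / 15180.
[period 2]
Births: 9146 × 0.297 = 2716
Group 2: 3861 × 0.974 = 3761
Group 3: 11980 × 0.973 = 11657
Group 4: 9146 × 0.982 = 8981
Group 5: 12766 × 0.938 + 15180 × 0.253 = 11975 + 3841 = 15816
Net migration: Group 5 − 380 → 15436
Giving 2716 / 3761 / 11657 / 8981 / 15436.
[period 3]
Births: 11657 × 0.297 = 3462
Group 2: 2716 × 0.974 = 2645
Group 3: 3761 × 0.973 = 3659
Group 4: 11657 × 0.982 = 11447
Group 5: 8981 × 0.938 + 15436 × 0.253 = 8424 + 3905 = 12329
Net migration: Group 5 − 380 → 11949
Giving 3462 / 2645 / 3659 / 11447 / 11949.
[period 4]
Births: 3659 × 0.297 = 1087
Group 2: 3462 × 0.974 = 3372
Group 3: 2645 × 0.973 = 2574
Group 4: 3659 × 0.982 = 3593
Group 5: 11447 × 0.938 + 11949 × 0.253 = 10737 + 3023 = 13760
Net migration: Group 5 − 380 → 13380
Giving 1087 / 3372 / 2574 / 3593 / 13380.
Total: 56400 → 24006; change = -32394; percentage change = -57.4%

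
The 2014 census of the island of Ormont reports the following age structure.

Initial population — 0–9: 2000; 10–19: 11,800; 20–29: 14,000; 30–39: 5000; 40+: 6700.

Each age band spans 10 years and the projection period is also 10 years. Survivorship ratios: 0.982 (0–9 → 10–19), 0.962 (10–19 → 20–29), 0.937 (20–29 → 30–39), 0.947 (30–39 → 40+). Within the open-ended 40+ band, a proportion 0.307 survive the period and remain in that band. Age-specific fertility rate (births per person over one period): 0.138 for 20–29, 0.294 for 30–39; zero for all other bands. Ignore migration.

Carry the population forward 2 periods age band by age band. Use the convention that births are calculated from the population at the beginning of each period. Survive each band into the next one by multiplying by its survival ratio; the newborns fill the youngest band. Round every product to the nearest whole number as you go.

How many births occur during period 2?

Numbering the groups 1..5 from youngest to oldest:
Period 1:
Births: 14000 * 0.138 = 1932, 5000 * 0.294 = 1470 → 3402
Group 2: 2000 * 0.982 = 1964
Group 3: 11800 * 0.962 = 11352
Group 4: 14000 * 0.937 = 13118
Group 5: 5000 * 0.947 + 6700 * 0.307 = 4735 + 2057 = 6792
End of period: [3402, 1964, 11352, 13118, 6792]
Period 2:
Births: 11352 * 0.138 = 1567, 13118 * 0.294 = 3857 → 5424
Group 2: 3402 * 0.982 = 3341
Group 3: 1964 * 0.962 = 1889
Group 4: 11352 * 0.937 = 10637
Group 5: 13118 * 0.947 + 6792 * 0.307 = 12423 + 2085 = 14508
End of period: [5424, 3341, 1889, 10637, 14508]

5424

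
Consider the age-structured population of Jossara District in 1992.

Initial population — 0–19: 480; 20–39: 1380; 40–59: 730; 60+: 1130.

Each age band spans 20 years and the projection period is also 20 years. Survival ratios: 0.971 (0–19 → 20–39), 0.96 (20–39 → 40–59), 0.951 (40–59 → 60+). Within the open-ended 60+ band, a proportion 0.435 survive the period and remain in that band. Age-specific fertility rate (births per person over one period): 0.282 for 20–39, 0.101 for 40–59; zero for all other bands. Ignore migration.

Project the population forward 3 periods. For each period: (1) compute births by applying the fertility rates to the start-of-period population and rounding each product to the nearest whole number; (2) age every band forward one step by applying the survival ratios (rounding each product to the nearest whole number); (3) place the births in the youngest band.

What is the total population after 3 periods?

After projecting period 1:
Births: 1380 * 0.282 = 389, 730 * 0.101 = 74 → 463
20–39: 480 * 0.971 = 466
40–59: 1380 * 0.96 = 1325
60+: 730 * 0.951 + 1130 * 0.435 = 694 + 492 = 1186
Population now: 0–19=463, 20–39=466, 40–59=1325, 60+=1186
After projecting period 2:
Births: 466 * 0.282 = 131, 1325 * 0.101 = 134 → 265
20–39: 463 * 0.971 = 450
40–59: 466 * 0.96 = 447
60+: 1325 * 0.951 + 1186 * 0.435 = 1260 + 516 = 1776
Population now: 0–19=265, 20–39=450, 40–59=447, 60+=1776
After projecting period 3:
Births: 450 * 0.282 = 127, 447 * 0.101 = 45 → 172
20–39: 265 * 0.971 = 257
40–59: 450 * 0.96 = 432
60+: 447 * 0.951 + 1776 * 0.435 = 425 + 773 = 1198
Population now: 0–19=172, 20–39=257, 40–59=432, 60+=1198
Total after period 3: 172 + 257 + 432 + 1198 = 2059

2059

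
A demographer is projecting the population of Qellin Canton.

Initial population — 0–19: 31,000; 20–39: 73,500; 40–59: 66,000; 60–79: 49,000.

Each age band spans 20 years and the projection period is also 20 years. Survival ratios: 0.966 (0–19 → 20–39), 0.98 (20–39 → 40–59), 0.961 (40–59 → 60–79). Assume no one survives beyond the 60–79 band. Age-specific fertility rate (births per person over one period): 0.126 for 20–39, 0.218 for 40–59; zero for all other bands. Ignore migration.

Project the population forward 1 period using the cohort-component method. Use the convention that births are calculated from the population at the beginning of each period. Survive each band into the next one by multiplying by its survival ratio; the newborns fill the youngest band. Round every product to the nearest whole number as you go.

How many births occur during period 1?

Numbering the bands 1..4 from youngest to oldest:
— Period 1 —
Births: 73500 × 0.126 = 9261 ; 66000 × 0.218 = 14388 ⇒ total 23649
Band 2: 31000 × 0.966 = 29946
Band 3: 73500 × 0.98 = 72030
Band 4: 66000 × 0.961 = 63426
End of period: [23649, 29946, 72030, 63426]

23649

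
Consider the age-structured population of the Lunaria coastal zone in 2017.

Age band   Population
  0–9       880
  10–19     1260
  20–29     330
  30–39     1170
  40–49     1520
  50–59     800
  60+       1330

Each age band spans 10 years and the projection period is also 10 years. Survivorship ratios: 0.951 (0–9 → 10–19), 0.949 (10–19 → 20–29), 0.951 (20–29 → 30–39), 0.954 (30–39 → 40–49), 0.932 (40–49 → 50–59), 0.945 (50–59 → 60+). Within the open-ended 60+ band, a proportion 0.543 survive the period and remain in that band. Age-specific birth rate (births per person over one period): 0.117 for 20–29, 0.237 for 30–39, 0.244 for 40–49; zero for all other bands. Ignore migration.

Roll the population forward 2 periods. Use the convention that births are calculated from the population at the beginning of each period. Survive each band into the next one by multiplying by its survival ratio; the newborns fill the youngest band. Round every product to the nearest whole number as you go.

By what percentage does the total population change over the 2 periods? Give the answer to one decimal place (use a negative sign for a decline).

Let band 1 be 0–9 through band 7 = 60+.
— Period 1 —
Births: 330 × 0.117 = 39  |  1170 × 0.237 = 277  |  1520 × 0.244 = 371 — total 687
Band 2: 880 × 0.951 = 837
Band 3: 1260 × 0.949 = 1196
Band 4: 330 × 0.951 = 314
Band 5: 1170 × 0.954 = 1116
Band 6: 1520 × 0.932 = 1417
Band 7: 800 × 0.945 + 1330 × 0.543 = 756 + 722 = 1478
→ [687, 837, 1196, 314, 1116, 1417, 1478]
— Period 2 —
Births: 1196 × 0.117 = 140  |  314 × 0.237 = 74  |  1116 × 0.244 = 272 — total 486
Band 2: 687 × 0.951 = 653
Band 3: 837 × 0.949 = 794
Band 4: 1196 × 0.951 = 1137
Band 5: 314 × 0.954 = 300
Band 6: 1116 × 0.932 = 1040
Band 7: 1417 × 0.945 + 1478 × 0.543 = 1339 + 803 = 2142
→ [486, 653, 794, 1137, 300, 1040, 2142]
Total: 7290 → 6552; change = -738; percentage change = -10.1%

-10.1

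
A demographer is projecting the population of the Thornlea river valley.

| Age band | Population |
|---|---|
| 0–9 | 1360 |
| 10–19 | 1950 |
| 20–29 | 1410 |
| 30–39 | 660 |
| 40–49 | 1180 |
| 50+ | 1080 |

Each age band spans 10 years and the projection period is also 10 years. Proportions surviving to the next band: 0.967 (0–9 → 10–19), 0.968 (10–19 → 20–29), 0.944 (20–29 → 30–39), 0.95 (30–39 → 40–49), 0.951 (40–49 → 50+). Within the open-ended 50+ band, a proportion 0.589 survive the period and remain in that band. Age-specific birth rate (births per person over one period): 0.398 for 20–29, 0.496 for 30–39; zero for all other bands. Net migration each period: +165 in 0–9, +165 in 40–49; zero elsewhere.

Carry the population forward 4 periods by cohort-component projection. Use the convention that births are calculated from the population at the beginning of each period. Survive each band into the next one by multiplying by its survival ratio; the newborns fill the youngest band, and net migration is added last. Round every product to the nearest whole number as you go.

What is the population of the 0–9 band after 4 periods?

1153

[period 1]
Births: 1410 × 0.398 = 561 ; 660 × 0.496 = 327 — total 888
10–19: 1360 × 0.967 = 1315
20–29: 1950 × 0.968 = 1888
30–39: 1410 × 0.944 = 1331
40–49: 660 × 0.95 = 627
50+: 1180 × 0.951 + 1080 × 0.589 = 1122 + 636 = 1758
Net migration: 0–9 + 165 → 1053; 40–49 + 165 → 792
→ [1053, 1315, 1888, 1331, 792, 1758]
[period 2]
Births: 1888 × 0.398 = 751 ; 1331 × 0.496 = 660 — total 1411
10–19: 1053 × 0.967 = 1018
20–29: 1315 × 0.968 = 1273
30–39: 1888 × 0.944 = 1782
40–49: 1331 × 0.95 = 1264
50+: 792 × 0.951 + 1758 × 0.589 = 753 + 1035 = 1788
Net migration: 0–9 + 165 → 1576; 40–49 + 165 → 1429
→ [1576, 1018, 1273, 1782, 1429, 1788]
[period 3]
Births: 1273 × 0.398 = 507 ; 1782 × 0.496 = 884 — total 1391
10–19: 1576 × 0.967 = 1524
20–29: 1018 × 0.968 = 985
30–39: 1273 × 0.944 = 1202
40–49: 1782 × 0.95 = 1693
50+: 1429 × 0.951 + 1788 × 0.589 = 1359 + 1053 = 2412
Net migration: 0–9 + 165 → 1556; 40–49 + 165 → 1858
→ [1556, 1524, 985, 1202, 1858, 2412]
[period 4]
Births: 985 × 0.398 = 392 ; 1202 × 0.496 = 596 — total 988
10–19: 1556 × 0.967 = 1505
20–29: 1524 × 0.968 = 1475
30–39: 985 × 0.944 = 930
40–49: 1202 × 0.95 = 1142
50+: 1858 × 0.951 + 2412 × 0.589 = 1767 + 1421 = 3188
Net migration: 0–9 + 165 → 1153; 40–49 + 165 → 1307
→ [1153, 1505, 1475, 930, 1307, 3188]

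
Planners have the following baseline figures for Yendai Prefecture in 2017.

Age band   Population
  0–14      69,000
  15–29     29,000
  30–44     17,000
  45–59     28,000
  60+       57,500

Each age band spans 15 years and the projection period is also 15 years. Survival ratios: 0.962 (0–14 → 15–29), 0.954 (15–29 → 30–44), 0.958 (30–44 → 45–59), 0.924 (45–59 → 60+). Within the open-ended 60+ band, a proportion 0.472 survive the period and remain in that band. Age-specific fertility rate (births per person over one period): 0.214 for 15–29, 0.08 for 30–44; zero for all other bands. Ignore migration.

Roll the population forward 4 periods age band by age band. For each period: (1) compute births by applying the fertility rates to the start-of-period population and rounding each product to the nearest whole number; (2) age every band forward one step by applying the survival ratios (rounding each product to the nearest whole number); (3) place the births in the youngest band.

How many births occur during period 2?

16418

After projecting period 1:
Births: 29000 * 0.214 = 6206 ; 17000 * 0.08 = 1360 → total 7566
15–29: 69000 * 0.962 = 66378
30–44: 29000 * 0.954 = 27666
45–59: 17000 * 0.958 = 16286
60+: 28000 * 0.924 + 57500 * 0.472 = 25872 + 27140 = 53012
Giving 7566 / 66378 / 27666 / 16286 / 53012.
After projecting period 2:
Births: 66378 * 0.214 = 14205 ; 27666 * 0.08 = 2213 → total 16418
15–29: 7566 * 0.962 = 7278
30–44: 66378 * 0.954 = 63325
45–59: 27666 * 0.958 = 26504
60+: 16286 * 0.924 + 53012 * 0.472 = 15048 + 25022 = 40070
Giving 16418 / 7278 / 63325 / 26504 / 40070.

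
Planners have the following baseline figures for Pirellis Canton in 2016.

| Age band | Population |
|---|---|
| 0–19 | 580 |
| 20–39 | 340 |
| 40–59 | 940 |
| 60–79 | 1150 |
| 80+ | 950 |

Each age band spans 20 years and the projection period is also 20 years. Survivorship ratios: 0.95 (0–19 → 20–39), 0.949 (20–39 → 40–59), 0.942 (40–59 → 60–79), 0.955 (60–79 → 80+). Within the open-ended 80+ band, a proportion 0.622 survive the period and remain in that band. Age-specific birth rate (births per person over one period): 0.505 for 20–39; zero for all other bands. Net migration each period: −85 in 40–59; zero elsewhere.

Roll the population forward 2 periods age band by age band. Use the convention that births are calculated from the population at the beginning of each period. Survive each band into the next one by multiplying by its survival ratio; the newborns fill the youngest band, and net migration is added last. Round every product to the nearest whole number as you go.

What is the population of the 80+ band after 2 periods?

1896

Let band 1 be 0–19 through band 5 = 80+.
[period 1]
Births: 340 × 0.505 = 172
Band 2: 580 × 0.95 = 551
Band 3: 340 × 0.949 = 323
Band 4: 940 × 0.942 = 885
Band 5: 1150 × 0.955 + 950 × 0.622 = 1098 + 591 = 1689
Net migration: Band 3 − 85 → 238
Population now: 0–19=172, 20–39=551, 40–59=238, 60–79=885, 80+=1689
[period 2]
Births: 551 × 0.505 = 278
Band 2: 172 × 0.95 = 163
Band 3: 551 × 0.949 = 523
Band 4: 238 × 0.942 = 224
Band 5: 885 × 0.955 + 1689 × 0.622 = 845 + 1051 = 1896
Net migration: Band 3 − 85 → 438
Population now: 0–19=278, 20–39=163, 40–59=438, 60–79=224, 80+=1896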